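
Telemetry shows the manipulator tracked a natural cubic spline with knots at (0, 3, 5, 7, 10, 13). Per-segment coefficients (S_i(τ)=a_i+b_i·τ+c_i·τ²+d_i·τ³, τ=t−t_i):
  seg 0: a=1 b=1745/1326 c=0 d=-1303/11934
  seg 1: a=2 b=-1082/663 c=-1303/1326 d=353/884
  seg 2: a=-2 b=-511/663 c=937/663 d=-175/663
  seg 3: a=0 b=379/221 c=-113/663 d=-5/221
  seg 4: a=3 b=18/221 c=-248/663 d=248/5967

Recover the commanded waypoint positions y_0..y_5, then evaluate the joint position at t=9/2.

y_0=1 y_1=2 y_2=-2 y_3=0 y_4=3 y_5=1
S(9/2) = -9273/7072

y_0 = S_0(0) = a_0 = 1
y_1 = S_1(0) = a_1 = 2
y_2 = S_2(0) = a_2 = -2
y_3 = S_3(0) = a_3 = 0
y_4 = S_4(0) = a_4 = 3
y_5 = S_4(3) = 1
t_q=9/2 is in segment 1 (τ=3/2); S_1(τ)=-9273/7072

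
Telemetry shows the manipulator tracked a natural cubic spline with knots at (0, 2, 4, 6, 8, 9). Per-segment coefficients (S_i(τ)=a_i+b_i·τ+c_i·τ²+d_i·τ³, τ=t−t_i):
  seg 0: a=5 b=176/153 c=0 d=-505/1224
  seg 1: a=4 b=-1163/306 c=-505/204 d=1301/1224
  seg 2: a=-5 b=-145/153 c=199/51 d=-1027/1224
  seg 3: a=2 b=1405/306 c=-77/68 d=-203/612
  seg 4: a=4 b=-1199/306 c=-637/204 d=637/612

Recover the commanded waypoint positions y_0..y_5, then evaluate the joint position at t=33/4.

y_0=5 y_1=4 y_2=-5 y_3=2 y_4=4 y_5=-2
S(33/4) = 37099/13056

y_0 = S_0(0) = a_0 = 5
y_1 = S_1(0) = a_1 = 4
y_2 = S_2(0) = a_2 = -5
y_3 = S_3(0) = a_3 = 2
y_4 = S_4(0) = a_4 = 4
y_5 = S_4(1) = -2
t_q=33/4 is in segment 4 (τ=1/4); S_4(τ)=37099/13056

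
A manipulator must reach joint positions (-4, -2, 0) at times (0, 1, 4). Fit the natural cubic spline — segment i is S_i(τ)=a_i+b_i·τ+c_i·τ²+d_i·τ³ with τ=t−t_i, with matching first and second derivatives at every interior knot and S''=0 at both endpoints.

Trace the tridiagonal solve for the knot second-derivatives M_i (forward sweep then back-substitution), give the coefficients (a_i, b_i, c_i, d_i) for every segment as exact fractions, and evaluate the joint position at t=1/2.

Δ: Δ0=2, Δ1=2/3
row 1: diag=8, rhs=-8; c'=3/8, d'=-1
back: M1=-1
M: M0=0, M1=-1, M2=0
seg 0: a=-4, c=M0/2=0, d=(M1−M0)/(6·1)=-1/6, b=Δ0−h0·(2M0+M1)/6=13/6
seg 1: a=-2, c=M1/2=-1/2, d=(M2−M1)/(6·3)=1/18, b=Δ1−h1·(2M1+M2)/6=5/3
t_q=1/2 → seg 0, τ=1/2; S=-4+13/6·τ+0·τ²+-1/6·τ³=-47/16

  seg 0: a=-4 b=13/6 c=0 d=-1/6
  seg 1: a=-2 b=5/3 c=-1/2 d=1/18
S(1/2) = -47/16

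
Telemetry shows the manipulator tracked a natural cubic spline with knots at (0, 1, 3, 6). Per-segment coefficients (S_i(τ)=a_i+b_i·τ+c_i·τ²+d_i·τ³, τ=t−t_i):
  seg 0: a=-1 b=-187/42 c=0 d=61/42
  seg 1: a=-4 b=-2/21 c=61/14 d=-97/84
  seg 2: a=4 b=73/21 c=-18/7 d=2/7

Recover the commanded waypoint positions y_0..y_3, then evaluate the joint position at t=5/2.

y_0=-1 y_1=-4 y_2=4 y_3=-1
S(5/2) = 395/224

y_0 = S_0(0) = a_0 = -1
y_1 = S_1(0) = a_1 = -4
y_2 = S_2(0) = a_2 = 4
y_3 = S_2(3) = -1
t_q=5/2 is in segment 1 (τ=3/2); S_1(τ)=395/224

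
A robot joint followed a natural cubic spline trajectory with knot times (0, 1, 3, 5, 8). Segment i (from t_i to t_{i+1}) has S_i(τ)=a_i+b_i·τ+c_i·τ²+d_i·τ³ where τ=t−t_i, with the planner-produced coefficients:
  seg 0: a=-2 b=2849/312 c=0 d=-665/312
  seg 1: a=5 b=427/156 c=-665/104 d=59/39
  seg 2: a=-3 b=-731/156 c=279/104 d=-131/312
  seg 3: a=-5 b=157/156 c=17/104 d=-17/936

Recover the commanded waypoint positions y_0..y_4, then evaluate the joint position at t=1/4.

y_0 = S_0(0) = a_0 = -2
y_1 = S_1(0) = a_1 = 5
y_2 = S_2(0) = a_2 = -3
y_3 = S_3(0) = a_3 = -5
y_4 = S_3(3) = -1
t_q=1/4 is in segment 0 (τ=1/4); S_0(τ)=1661/6656

y_0=-2 y_1=5 y_2=-3 y_3=-5 y_4=-1
S(1/4) = 1661/6656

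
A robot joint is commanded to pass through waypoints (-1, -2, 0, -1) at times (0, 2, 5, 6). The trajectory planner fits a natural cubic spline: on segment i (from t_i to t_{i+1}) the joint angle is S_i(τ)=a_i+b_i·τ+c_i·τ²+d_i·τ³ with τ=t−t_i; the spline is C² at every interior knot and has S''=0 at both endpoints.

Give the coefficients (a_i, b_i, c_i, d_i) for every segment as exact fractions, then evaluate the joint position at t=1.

Δ: Δ0=-1/2, Δ1=2/3, Δ2=-1
row 1: diag=10, rhs=7; c'=3/10, d'=7/10
row 2: denom=8−3·3/10=71/10; d'=(-10−3·7/10)/(71/10)=-121/71
back: M2=-121/71
back: M1=7/10−3/10·-121/71=86/71
M: M0=0, M1=86/71, M2=-121/71, M3=0
seg 0: a=-1, c=M0/2=0, d=(M1−M0)/(6·2)=43/426, b=Δ0−h0·(2M0+M1)/6=-385/426
seg 1: a=-2, c=M1/2=43/71, d=(M2−M1)/(6·3)=-23/142, b=Δ1−h1·(2M1+M2)/6=131/426
seg 2: a=0, c=M2/2=-121/142, d=(M3−M2)/(6·1)=121/426, b=Δ2−h2·(2M2+M3)/6=-92/213
t_q=1 → seg 0, τ=1; S=-1+-385/426·τ+0·τ²+43/426·τ³=-128/71

  seg 0: a=-1 b=-385/426 c=0 d=43/426
  seg 1: a=-2 b=131/426 c=43/71 d=-23/142
  seg 2: a=0 b=-92/213 c=-121/142 d=121/426
S(1) = -128/71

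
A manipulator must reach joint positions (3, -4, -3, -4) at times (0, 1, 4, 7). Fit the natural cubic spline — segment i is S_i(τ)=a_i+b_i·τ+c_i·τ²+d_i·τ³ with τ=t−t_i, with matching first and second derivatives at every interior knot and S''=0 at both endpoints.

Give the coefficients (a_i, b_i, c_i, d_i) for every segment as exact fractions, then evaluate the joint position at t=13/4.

  seg 0: a=3 b=-233/29 c=0 d=30/29
  seg 1: a=-4 b=-143/29 c=90/29 d=-352/783
  seg 2: a=-3 b=45/29 c=-82/87 d=82/783
S(13/4) = -1045/232

Δ: Δ0=-7, Δ1=1/3, Δ2=-1/3
row 1: diag=8, rhs=44; c'=3/8, d'=11/2
row 2: denom=12−3·3/8=87/8; d'=(-4−3·11/2)/(87/8)=-164/87
back: M2=-164/87
back: M1=11/2−3/8·-164/87=180/29
M: M0=0, M1=180/29, M2=-164/87, M3=0
seg 0: a=3, c=M0/2=0, d=(M1−M0)/(6·1)=30/29, b=Δ0−h0·(2M0+M1)/6=-233/29
seg 1: a=-4, c=M1/2=90/29, d=(M2−M1)/(6·3)=-352/783, b=Δ1−h1·(2M1+M2)/6=-143/29
seg 2: a=-3, c=M2/2=-82/87, d=(M3−M2)/(6·3)=82/783, b=Δ2−h2·(2M2+M3)/6=45/29
t_q=13/4 → seg 1, τ=9/4; S=-4+-143/29·τ+90/29·τ²+-352/783·τ³=-1045/232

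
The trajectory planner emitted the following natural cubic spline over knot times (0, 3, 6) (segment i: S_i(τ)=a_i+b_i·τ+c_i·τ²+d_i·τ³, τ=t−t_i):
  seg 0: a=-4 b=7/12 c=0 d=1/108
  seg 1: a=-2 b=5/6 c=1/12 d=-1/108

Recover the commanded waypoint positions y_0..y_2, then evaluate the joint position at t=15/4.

y_0=-4 y_1=-2 y_2=1
S(15/4) = -341/256

y_0 = S_0(0) = a_0 = -4
y_1 = S_1(0) = a_1 = -2
y_2 = S_1(3) = 1
t_q=15/4 is in segment 1 (τ=3/4); S_1(τ)=-341/256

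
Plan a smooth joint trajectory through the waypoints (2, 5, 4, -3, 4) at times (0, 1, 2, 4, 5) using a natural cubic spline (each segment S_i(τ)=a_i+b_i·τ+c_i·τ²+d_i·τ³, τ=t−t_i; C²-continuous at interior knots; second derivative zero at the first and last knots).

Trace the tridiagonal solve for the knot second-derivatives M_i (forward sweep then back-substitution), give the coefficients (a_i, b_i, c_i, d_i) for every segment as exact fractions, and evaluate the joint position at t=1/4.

Δ: Δ0=3, Δ1=-1, Δ2=-7/2, Δ3=7
row 1: diag=4, rhs=-24; c'=1/4, d'=-6
row 2: denom=6−1·1/4=23/4; d'=(-15−1·-6)/(23/4)=-36/23
row 3: denom=6−2·8/23=122/23; d'=(63−2·-36/23)/(122/23)=1521/122
back: M3=1521/122
back: M2=-36/23−8/23·1521/122=-360/61
back: M1=-6−1/4·-360/61=-276/61
M: M0=0, M1=-276/61, M2=-360/61, M3=1521/122, M4=0
seg 0: a=2, c=M0/2=0, d=(M1−M0)/(6·1)=-46/61, b=Δ0−h0·(2M0+M1)/6=229/61
seg 1: a=5, c=M1/2=-138/61, d=(M2−M1)/(6·1)=-14/61, b=Δ1−h1·(2M1+M2)/6=91/61
seg 2: a=4, c=M2/2=-180/61, d=(M3−M2)/(6·2)=747/488, b=Δ2−h2·(2M2+M3)/6=-227/61
seg 3: a=-3, c=M3/2=1521/244, d=(M4−M3)/(6·1)=-507/244, b=Δ3−h3·(2M3+M4)/6=347/122
t_q=1/4 → seg 0, τ=1/4; S=2+229/61·τ+0·τ²+-46/61·τ³=5713/1952

  seg 0: a=2 b=229/61 c=0 d=-46/61
  seg 1: a=5 b=91/61 c=-138/61 d=-14/61
  seg 2: a=4 b=-227/61 c=-180/61 d=747/488
  seg 3: a=-3 b=347/122 c=1521/244 d=-507/244
S(1/4) = 5713/1952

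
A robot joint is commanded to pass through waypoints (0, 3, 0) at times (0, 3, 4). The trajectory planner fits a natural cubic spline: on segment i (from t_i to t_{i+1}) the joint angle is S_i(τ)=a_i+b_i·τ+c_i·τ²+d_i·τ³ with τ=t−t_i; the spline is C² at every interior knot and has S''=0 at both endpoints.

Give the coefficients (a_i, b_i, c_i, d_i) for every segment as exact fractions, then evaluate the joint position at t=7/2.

  seg 0: a=0 b=5/2 c=0 d=-1/6
  seg 1: a=3 b=-2 c=-3/2 d=1/2
S(7/2) = 27/16

Δ: Δ0=1, Δ1=-3
row 1: diag=8, rhs=-24; c'=1/8, d'=-3
back: M1=-3
M: M0=0, M1=-3, M2=0
seg 0: a=0, c=M0/2=0, d=(M1−M0)/(6·3)=-1/6, b=Δ0−h0·(2M0+M1)/6=5/2
seg 1: a=3, c=M1/2=-3/2, d=(M2−M1)/(6·1)=1/2, b=Δ1−h1·(2M1+M2)/6=-2
t_q=7/2 → seg 1, τ=1/2; S=3+-2·τ+-3/2·τ²+1/2·τ³=27/16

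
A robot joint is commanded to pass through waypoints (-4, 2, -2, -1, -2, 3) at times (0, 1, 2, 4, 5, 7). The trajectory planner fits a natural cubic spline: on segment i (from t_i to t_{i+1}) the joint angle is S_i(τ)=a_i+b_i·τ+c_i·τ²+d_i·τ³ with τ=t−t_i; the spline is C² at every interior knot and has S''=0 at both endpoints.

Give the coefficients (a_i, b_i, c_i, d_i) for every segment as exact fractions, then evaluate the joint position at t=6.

  seg 0: a=-4 b=12593/1418 c=0 d=-4085/1418
  seg 1: a=2 b=169/709 c=-12255/1418 d=6245/1418
  seg 2: a=-2 b=-5437/1418 c=3240/709 d=-3407/2836
  seg 3: a=-1 b=41/1418 c=-3741/1418 d=1141/709
  seg 4: a=-2 b=-595/1418 c=3105/1418 d=-1035/2836
S(6) = -1687/2836

Δ: Δ0=6, Δ1=-4, Δ2=1/2, Δ3=-1, Δ4=5/2
row 1: diag=4, rhs=-60; c'=1/4, d'=-15
row 2: denom=6−1·1/4=23/4; d'=(27−1·-15)/(23/4)=168/23
row 3: denom=6−2·8/23=122/23; d'=(-9−2·168/23)/(122/23)=-543/122
row 4: denom=6−1·23/122=709/122; d'=(21−1·-543/122)/(709/122)=3105/709
back: M4=3105/709
back: M3=-543/122−23/122·3105/709=-3741/709
back: M2=168/23−8/23·-3741/709=6480/709
back: M1=-15−1/4·6480/709=-12255/709
M: M0=0, M1=-12255/709, M2=6480/709, M3=-3741/709, M4=3105/709, M5=0
seg 0: a=-4, c=M0/2=0, d=(M1−M0)/(6·1)=-4085/1418, b=Δ0−h0·(2M0+M1)/6=12593/1418
seg 1: a=2, c=M1/2=-12255/1418, d=(M2−M1)/(6·1)=6245/1418, b=Δ1−h1·(2M1+M2)/6=169/709
seg 2: a=-2, c=M2/2=3240/709, d=(M3−M2)/(6·2)=-3407/2836, b=Δ2−h2·(2M2+M3)/6=-5437/1418
seg 3: a=-1, c=M3/2=-3741/1418, d=(M4−M3)/(6·1)=1141/709, b=Δ3−h3·(2M3+M4)/6=41/1418
seg 4: a=-2, c=M4/2=3105/1418, d=(M5−M4)/(6·2)=-1035/2836, b=Δ4−h4·(2M4+M5)/6=-595/1418
t_q=6 → seg 4, τ=1; S=-2+-595/1418·τ+3105/1418·τ²+-1035/2836·τ³=-1687/2836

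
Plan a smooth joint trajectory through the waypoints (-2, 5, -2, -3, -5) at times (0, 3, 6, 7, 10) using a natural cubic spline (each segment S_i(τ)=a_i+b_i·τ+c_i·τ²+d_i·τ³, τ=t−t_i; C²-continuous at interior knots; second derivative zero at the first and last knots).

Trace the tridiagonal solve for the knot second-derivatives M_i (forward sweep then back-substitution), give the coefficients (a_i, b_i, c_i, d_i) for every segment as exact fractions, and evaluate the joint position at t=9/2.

Δ: Δ0=7/3, Δ1=-7/3, Δ2=-1, Δ3=-2/3
row 1: diag=12, rhs=-28; c'=1/4, d'=-7/3
row 2: denom=8−3·1/4=29/4; d'=(8−3·-7/3)/(29/4)=60/29
row 3: denom=8−1·4/29=228/29; d'=(2−1·60/29)/(228/29)=-1/114
back: M3=-1/114
back: M2=60/29−4/29·-1/114=118/57
back: M1=-7/3−1/4·118/57=-325/114
M: M0=0, M1=-325/114, M2=118/57, M3=-1/114, M4=0
seg 0: a=-2, c=M0/2=0, d=(M1−M0)/(6·3)=-325/2052, b=Δ0−h0·(2M0+M1)/6=857/228
seg 1: a=5, c=M1/2=-325/228, d=(M2−M1)/(6·3)=187/684, b=Δ1−h1·(2M1+M2)/6=-59/114
seg 2: a=-2, c=M2/2=59/57, d=(M3−M2)/(6·1)=-79/228, b=Δ2−h2·(2M2+M3)/6=-385/228
seg 3: a=-3, c=M3/2=-1/228, d=(M4−M3)/(6·3)=1/2052, b=Δ3−h3·(2M3+M4)/6=-25/38
t_q=9/2 → seg 1, τ=3/2; S=5+-59/114·τ+-325/228·τ²+187/684·τ³=1179/608

  seg 0: a=-2 b=857/228 c=0 d=-325/2052
  seg 1: a=5 b=-59/114 c=-325/228 d=187/684
  seg 2: a=-2 b=-385/228 c=59/57 d=-79/228
  seg 3: a=-3 b=-25/38 c=-1/228 d=1/2052
S(9/2) = 1179/608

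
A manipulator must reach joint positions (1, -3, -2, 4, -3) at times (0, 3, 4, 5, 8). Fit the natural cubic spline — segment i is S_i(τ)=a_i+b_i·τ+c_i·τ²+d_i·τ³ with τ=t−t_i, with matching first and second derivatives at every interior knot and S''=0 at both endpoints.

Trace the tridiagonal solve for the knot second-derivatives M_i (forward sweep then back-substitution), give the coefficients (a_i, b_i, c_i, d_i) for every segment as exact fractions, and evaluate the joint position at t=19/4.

Δ: Δ0=-4/3, Δ1=1, Δ2=6, Δ3=-7/3
row 1: diag=8, rhs=14; c'=1/8, d'=7/4
row 2: denom=4−1·1/8=31/8; d'=(30−1·7/4)/(31/8)=226/31
row 3: denom=8−1·8/31=240/31; d'=(-50−1·226/31)/(240/31)=-37/5
back: M3=-37/5
back: M2=226/31−8/31·-37/5=46/5
back: M1=7/4−1/8·46/5=3/5
M: M0=0, M1=3/5, M2=46/5, M3=-37/5, M4=0
seg 0: a=1, c=M0/2=0, d=(M1−M0)/(6·3)=1/30, b=Δ0−h0·(2M0+M1)/6=-49/30
seg 1: a=-3, c=M1/2=3/10, d=(M2−M1)/(6·1)=43/30, b=Δ1−h1·(2M1+M2)/6=-11/15
seg 2: a=-2, c=M2/2=23/5, d=(M3−M2)/(6·1)=-83/30, b=Δ2−h2·(2M2+M3)/6=25/6
seg 3: a=4, c=M3/2=-37/10, d=(M4−M3)/(6·3)=37/90, b=Δ3−h3·(2M3+M4)/6=76/15
t_q=19/4 → seg 2, τ=3/4; S=-2+25/6·τ+23/5·τ²+-83/30·τ³=1629/640

  seg 0: a=1 b=-49/30 c=0 d=1/30
  seg 1: a=-3 b=-11/15 c=3/10 d=43/30
  seg 2: a=-2 b=25/6 c=23/5 d=-83/30
  seg 3: a=4 b=76/15 c=-37/10 d=37/90
S(19/4) = 1629/640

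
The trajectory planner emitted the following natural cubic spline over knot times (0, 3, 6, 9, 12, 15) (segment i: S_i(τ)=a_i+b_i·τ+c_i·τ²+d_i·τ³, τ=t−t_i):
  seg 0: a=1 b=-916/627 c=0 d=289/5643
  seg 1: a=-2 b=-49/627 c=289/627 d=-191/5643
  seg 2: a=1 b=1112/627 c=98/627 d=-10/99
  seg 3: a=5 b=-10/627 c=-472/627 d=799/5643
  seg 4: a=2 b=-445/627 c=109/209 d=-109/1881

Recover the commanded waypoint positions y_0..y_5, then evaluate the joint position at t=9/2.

y_0=1 y_1=-2 y_2=1 y_3=5 y_4=2 y_5=3
S(9/2) = -1997/1672

y_0 = S_0(0) = a_0 = 1
y_1 = S_1(0) = a_1 = -2
y_2 = S_2(0) = a_2 = 1
y_3 = S_3(0) = a_3 = 5
y_4 = S_4(0) = a_4 = 2
y_5 = S_4(3) = 3
t_q=9/2 is in segment 1 (τ=3/2); S_1(τ)=-1997/1672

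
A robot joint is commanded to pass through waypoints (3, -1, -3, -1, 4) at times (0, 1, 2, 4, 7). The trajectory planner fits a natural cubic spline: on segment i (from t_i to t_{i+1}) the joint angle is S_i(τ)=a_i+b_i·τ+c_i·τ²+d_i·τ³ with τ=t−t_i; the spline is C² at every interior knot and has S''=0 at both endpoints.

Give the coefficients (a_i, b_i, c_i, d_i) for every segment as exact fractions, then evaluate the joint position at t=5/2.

Δ: Δ0=-4, Δ1=-2, Δ2=1, Δ3=5/3
row 1: diag=4, rhs=12; c'=1/4, d'=3
row 2: denom=6−1·1/4=23/4; d'=(18−1·3)/(23/4)=60/23
row 3: denom=10−2·8/23=214/23; d'=(4−2·60/23)/(214/23)=-14/107
back: M3=-14/107
back: M2=60/23−8/23·-14/107=284/107
back: M1=3−1/4·284/107=250/107
M: M0=0, M1=250/107, M2=284/107, M3=-14/107, M4=0
seg 0: a=3, c=M0/2=0, d=(M1−M0)/(6·1)=125/321, b=Δ0−h0·(2M0+M1)/6=-1409/321
seg 1: a=-1, c=M1/2=125/107, d=(M2−M1)/(6·1)=17/321, b=Δ1−h1·(2M1+M2)/6=-1034/321
seg 2: a=-3, c=M2/2=142/107, d=(M3−M2)/(6·2)=-149/642, b=Δ2−h2·(2M2+M3)/6=-233/321
seg 3: a=-1, c=M3/2=-7/107, d=(M4−M3)/(6·3)=7/963, b=Δ3−h3·(2M3+M4)/6=577/321
t_q=5/2 → seg 2, τ=1/2; S=-3+-233/321·τ+142/107·τ²+-149/642·τ³=-5239/1712

  seg 0: a=3 b=-1409/321 c=0 d=125/321
  seg 1: a=-1 b=-1034/321 c=125/107 d=17/321
  seg 2: a=-3 b=-233/321 c=142/107 d=-149/642
  seg 3: a=-1 b=577/321 c=-7/107 d=7/963
S(5/2) = -5239/1712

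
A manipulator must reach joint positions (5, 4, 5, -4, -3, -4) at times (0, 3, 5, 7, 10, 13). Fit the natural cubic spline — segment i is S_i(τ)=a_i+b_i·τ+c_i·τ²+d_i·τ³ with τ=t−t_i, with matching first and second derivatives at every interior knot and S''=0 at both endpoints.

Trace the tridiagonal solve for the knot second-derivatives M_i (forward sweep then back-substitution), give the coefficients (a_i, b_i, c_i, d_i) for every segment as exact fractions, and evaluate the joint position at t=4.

Δ: Δ0=-1/3, Δ1=1/2, Δ2=-9/2, Δ3=1/3, Δ4=-1/3
row 1: diag=10, rhs=5; c'=1/5, d'=1/2
row 2: denom=8−2·1/5=38/5; d'=(-30−2·1/2)/(38/5)=-155/38
row 3: denom=10−2·5/19=180/19; d'=(29−2·-155/38)/(180/19)=353/90
row 4: denom=12−3·19/60=221/20; d'=(-4−3·353/90)/(221/20)=-946/663
back: M4=-946/663
back: M3=353/90−19/60·-946/663=2900/663
back: M2=-155/38−5/19·2900/663=-6935/1326
back: M1=1/2−1/5·-6935/1326=1025/663
M: M0=0, M1=1025/663, M2=-6935/1326, M3=2900/663, M4=-946/663, M5=0
seg 0: a=5, c=M0/2=0, d=(M1−M0)/(6·3)=1025/11934, b=Δ0−h0·(2M0+M1)/6=-489/442
seg 1: a=4, c=M1/2=1025/1326, d=(M2−M1)/(6·2)=-2995/5304, b=Δ1−h1·(2M1+M2)/6=268/221
seg 2: a=5, c=M2/2=-6935/2652, d=(M3−M2)/(6·2)=1415/1768, b=Δ2−h2·(2M2+M3)/6=-3277/1326
seg 3: a=-4, c=M3/2=1450/663, d=(M4−M3)/(6·3)=-641/1989, b=Δ3−h3·(2M3+M4)/6=-2206/663
seg 4: a=-3, c=M4/2=-473/663, d=(M5−M4)/(6·3)=473/5967, b=Δ4−h4·(2M4+M5)/6=725/663
t_q=4 → seg 1, τ=1; S=4+268/221·τ+1025/1326·τ²+-2995/5304·τ³=28753/5304

  seg 0: a=5 b=-489/442 c=0 d=1025/11934
  seg 1: a=4 b=268/221 c=1025/1326 d=-2995/5304
  seg 2: a=5 b=-3277/1326 c=-6935/2652 d=1415/1768
  seg 3: a=-4 b=-2206/663 c=1450/663 d=-641/1989
  seg 4: a=-3 b=725/663 c=-473/663 d=473/5967
S(4) = 28753/5304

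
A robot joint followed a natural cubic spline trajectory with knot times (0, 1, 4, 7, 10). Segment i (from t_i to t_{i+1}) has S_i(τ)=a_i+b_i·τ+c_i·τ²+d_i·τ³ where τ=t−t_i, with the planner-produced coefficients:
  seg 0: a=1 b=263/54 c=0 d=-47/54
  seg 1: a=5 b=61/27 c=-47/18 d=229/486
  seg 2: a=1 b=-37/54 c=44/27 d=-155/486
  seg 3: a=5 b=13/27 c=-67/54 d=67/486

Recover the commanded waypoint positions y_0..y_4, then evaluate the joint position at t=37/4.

y_0 = S_0(0) = a_0 = 1
y_1 = S_1(0) = a_1 = 5
y_2 = S_2(0) = a_2 = 1
y_3 = S_3(0) = a_3 = 5
y_4 = S_3(3) = -1
t_q=37/4 is in segment 3 (τ=9/4); S_3(τ)=527/384

y_0=1 y_1=5 y_2=1 y_3=5 y_4=-1
S(37/4) = 527/384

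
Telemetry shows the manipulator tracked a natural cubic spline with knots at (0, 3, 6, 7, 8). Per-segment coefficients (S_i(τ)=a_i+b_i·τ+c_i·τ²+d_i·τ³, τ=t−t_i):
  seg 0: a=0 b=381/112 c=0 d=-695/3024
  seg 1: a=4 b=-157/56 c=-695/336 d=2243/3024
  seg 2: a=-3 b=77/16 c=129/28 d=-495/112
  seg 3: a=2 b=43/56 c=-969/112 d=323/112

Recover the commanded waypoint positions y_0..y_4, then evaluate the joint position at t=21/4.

y_0=0 y_1=4 y_2=-3 y_3=2 y_4=-3
S(21/4) = -31043/7168

y_0 = S_0(0) = a_0 = 0
y_1 = S_1(0) = a_1 = 4
y_2 = S_2(0) = a_2 = -3
y_3 = S_3(0) = a_3 = 2
y_4 = S_3(1) = -3
t_q=21/4 is in segment 1 (τ=9/4); S_1(τ)=-31043/7168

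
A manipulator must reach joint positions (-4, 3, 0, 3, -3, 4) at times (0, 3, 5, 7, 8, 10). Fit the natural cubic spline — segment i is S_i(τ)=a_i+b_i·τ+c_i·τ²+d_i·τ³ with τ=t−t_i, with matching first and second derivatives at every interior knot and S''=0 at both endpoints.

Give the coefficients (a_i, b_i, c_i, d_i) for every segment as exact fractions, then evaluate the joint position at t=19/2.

  seg 0: a=-4 b=7406/1815 c=0 d=-1057/5445
  seg 1: a=3 b=-2107/1815 c=-1057/605 d=11453/14520
  seg 2: a=0 b=4777/3630 c=1445/484 d=-21007/14520
  seg 3: a=3 b=-677/165 c=-6891/1210 d=13787/3630
  seg 4: a=-3 b=-14879/3630 c=3448/605 d=-1724/1815
S(19/2) = 227/484

Δ: Δ0=7/3, Δ1=-3/2, Δ2=3/2, Δ3=-6, Δ4=7/2
row 1: diag=10, rhs=-23; c'=1/5, d'=-23/10
row 2: denom=8−2·1/5=38/5; d'=(18−2·-23/10)/(38/5)=113/38
row 3: denom=6−2·5/19=104/19; d'=(-45−2·113/38)/(104/19)=-121/13
row 4: denom=6−1·19/104=605/104; d'=(57−1·-121/13)/(605/104)=6896/605
back: M4=6896/605
back: M3=-121/13−19/104·6896/605=-6891/605
back: M2=113/38−5/19·-6891/605=1445/242
back: M1=-23/10−1/5·1445/242=-2114/605
M: M0=0, M1=-2114/605, M2=1445/242, M3=-6891/605, M4=6896/605, M5=0
seg 0: a=-4, c=M0/2=0, d=(M1−M0)/(6·3)=-1057/5445, b=Δ0−h0·(2M0+M1)/6=7406/1815
seg 1: a=3, c=M1/2=-1057/605, d=(M2−M1)/(6·2)=11453/14520, b=Δ1−h1·(2M1+M2)/6=-2107/1815
seg 2: a=0, c=M2/2=1445/484, d=(M3−M2)/(6·2)=-21007/14520, b=Δ2−h2·(2M2+M3)/6=4777/3630
seg 3: a=3, c=M3/2=-6891/1210, d=(M4−M3)/(6·1)=13787/3630, b=Δ3−h3·(2M3+M4)/6=-677/165
seg 4: a=-3, c=M4/2=3448/605, d=(M5−M4)/(6·2)=-1724/1815, b=Δ4−h4·(2M4+M5)/6=-14879/3630
t_q=19/2 → seg 4, τ=3/2; S=-3+-14879/3630·τ+3448/605·τ²+-1724/1815·τ³=227/484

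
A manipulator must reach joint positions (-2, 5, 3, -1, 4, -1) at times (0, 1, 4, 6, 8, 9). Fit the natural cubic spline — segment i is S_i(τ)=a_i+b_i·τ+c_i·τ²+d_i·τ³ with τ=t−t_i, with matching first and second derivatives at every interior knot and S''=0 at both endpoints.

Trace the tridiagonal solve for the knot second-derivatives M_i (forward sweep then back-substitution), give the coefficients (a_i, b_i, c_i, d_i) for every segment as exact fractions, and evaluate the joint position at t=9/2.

Δ: Δ0=7, Δ1=-2/3, Δ2=-2, Δ3=5/2, Δ4=-5
row 1: diag=8, rhs=-46; c'=3/8, d'=-23/4
row 2: denom=10−3·3/8=71/8; d'=(-8−3·-23/4)/(71/8)=74/71
row 3: denom=8−2·16/71=536/71; d'=(27−2·74/71)/(536/71)=1769/536
row 4: denom=6−2·71/268=733/134; d'=(-45−2·1769/536)/(733/134)=-13829/1466
back: M4=-13829/1466
back: M3=1769/536−71/268·-13829/1466=4251/733
back: M2=74/71−16/71·4251/733=-194/733
back: M1=-23/4−3/8·-194/733=-4142/733
M: M0=0, M1=-4142/733, M2=-194/733, M3=4251/733, M4=-13829/1466, M5=0
seg 0: a=-2, c=M0/2=0, d=(M1−M0)/(6·1)=-2071/2199, b=Δ0−h0·(2M0+M1)/6=17464/2199
seg 1: a=5, c=M1/2=-2071/733, d=(M2−M1)/(6·3)=658/2199, b=Δ1−h1·(2M1+M2)/6=11251/2199
seg 2: a=3, c=M2/2=-97/733, d=(M3−M2)/(6·2)=4445/8796, b=Δ2−h2·(2M2+M3)/6=-8261/2199
seg 3: a=-1, c=M3/2=4251/1466, d=(M4−M3)/(6·2)=-22331/17592, b=Δ3−h3·(2M3+M4)/6=3910/2199
seg 4: a=4, c=M4/2=-13829/2932, d=(M5−M4)/(6·1)=13829/8796, b=Δ4−h4·(2M4+M5)/6=-8161/4398
t_q=9/2 → seg 2, τ=1/2; S=3+-8261/2199·τ+-97/733·τ²+4445/8796·τ³=27015/23456

  seg 0: a=-2 b=17464/2199 c=0 d=-2071/2199
  seg 1: a=5 b=11251/2199 c=-2071/733 d=658/2199
  seg 2: a=3 b=-8261/2199 c=-97/733 d=4445/8796
  seg 3: a=-1 b=3910/2199 c=4251/1466 d=-22331/17592
  seg 4: a=4 b=-8161/4398 c=-13829/2932 d=13829/8796
S(9/2) = 27015/23456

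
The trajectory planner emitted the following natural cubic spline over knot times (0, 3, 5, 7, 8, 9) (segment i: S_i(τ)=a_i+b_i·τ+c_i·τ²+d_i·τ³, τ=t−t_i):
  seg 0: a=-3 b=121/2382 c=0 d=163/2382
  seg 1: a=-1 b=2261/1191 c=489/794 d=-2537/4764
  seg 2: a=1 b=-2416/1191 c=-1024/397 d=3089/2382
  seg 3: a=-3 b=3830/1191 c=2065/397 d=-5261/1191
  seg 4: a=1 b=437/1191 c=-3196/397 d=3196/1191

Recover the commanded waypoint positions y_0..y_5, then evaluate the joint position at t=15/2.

y_0=-3 y_1=-1 y_2=1 y_3=-3 y_4=1 y_5=-4
S(15/2) = -2045/3176

y_0 = S_0(0) = a_0 = -3
y_1 = S_1(0) = a_1 = -1
y_2 = S_2(0) = a_2 = 1
y_3 = S_3(0) = a_3 = -3
y_4 = S_4(0) = a_4 = 1
y_5 = S_4(1) = -4
t_q=15/2 is in segment 3 (τ=1/2); S_3(τ)=-2045/3176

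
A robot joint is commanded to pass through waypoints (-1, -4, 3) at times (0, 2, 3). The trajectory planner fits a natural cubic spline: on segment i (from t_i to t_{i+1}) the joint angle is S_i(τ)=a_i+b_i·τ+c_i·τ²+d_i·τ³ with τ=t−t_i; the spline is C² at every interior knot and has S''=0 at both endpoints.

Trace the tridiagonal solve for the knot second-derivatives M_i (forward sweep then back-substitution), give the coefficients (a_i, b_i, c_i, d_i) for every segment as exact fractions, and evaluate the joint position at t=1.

  seg 0: a=-1 b=-13/3 c=0 d=17/24
  seg 1: a=-4 b=25/6 c=17/4 d=-17/12
S(1) = -37/8

Δ: Δ0=-3/2, Δ1=7
row 1: diag=6, rhs=51; c'=1/6, d'=17/2
back: M1=17/2
M: M0=0, M1=17/2, M2=0
seg 0: a=-1, c=M0/2=0, d=(M1−M0)/(6·2)=17/24, b=Δ0−h0·(2M0+M1)/6=-13/3
seg 1: a=-4, c=M1/2=17/4, d=(M2−M1)/(6·1)=-17/12, b=Δ1−h1·(2M1+M2)/6=25/6
t_q=1 → seg 0, τ=1; S=-1+-13/3·τ+0·τ²+17/24·τ³=-37/8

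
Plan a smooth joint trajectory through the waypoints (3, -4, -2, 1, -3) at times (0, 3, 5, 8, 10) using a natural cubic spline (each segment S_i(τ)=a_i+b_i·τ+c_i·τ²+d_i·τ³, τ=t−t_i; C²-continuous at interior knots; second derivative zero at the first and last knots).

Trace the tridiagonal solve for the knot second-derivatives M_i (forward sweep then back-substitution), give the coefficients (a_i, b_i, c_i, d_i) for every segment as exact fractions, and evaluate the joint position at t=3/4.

Δ: Δ0=-7/3, Δ1=1, Δ2=1, Δ3=-2
row 1: diag=10, rhs=20; c'=1/5, d'=2
row 2: denom=10−2·1/5=48/5; d'=(0−2·2)/(48/5)=-5/12
row 3: denom=10−3·5/16=145/16; d'=(-18−3·-5/12)/(145/16)=-268/145
back: M3=-268/145
back: M2=-5/12−5/16·-268/145=14/87
back: M1=2−1/5·14/87=856/435
M: M0=0, M1=856/435, M2=14/87, M3=-268/145, M4=0
seg 0: a=3, c=M0/2=0, d=(M1−M0)/(6·3)=428/3915, b=Δ0−h0·(2M0+M1)/6=-481/145
seg 1: a=-4, c=M1/2=428/435, d=(M2−M1)/(6·2)=-131/870, b=Δ1−h1·(2M1+M2)/6=-53/145
seg 2: a=-2, c=M2/2=7/87, d=(M3−M2)/(6·3)=-437/3915, b=Δ2−h2·(2M2+M3)/6=767/435
seg 3: a=1, c=M3/2=-134/145, d=(M4−M3)/(6·2)=67/435, b=Δ3−h3·(2M3+M4)/6=-334/435
t_q=3/4 → seg 0, τ=3/4; S=3+-481/145·τ+0·τ²+428/3915·τ³=259/464

  seg 0: a=3 b=-481/145 c=0 d=428/3915
  seg 1: a=-4 b=-53/145 c=428/435 d=-131/870
  seg 2: a=-2 b=767/435 c=7/87 d=-437/3915
  seg 3: a=1 b=-334/435 c=-134/145 d=67/435
S(3/4) = 259/464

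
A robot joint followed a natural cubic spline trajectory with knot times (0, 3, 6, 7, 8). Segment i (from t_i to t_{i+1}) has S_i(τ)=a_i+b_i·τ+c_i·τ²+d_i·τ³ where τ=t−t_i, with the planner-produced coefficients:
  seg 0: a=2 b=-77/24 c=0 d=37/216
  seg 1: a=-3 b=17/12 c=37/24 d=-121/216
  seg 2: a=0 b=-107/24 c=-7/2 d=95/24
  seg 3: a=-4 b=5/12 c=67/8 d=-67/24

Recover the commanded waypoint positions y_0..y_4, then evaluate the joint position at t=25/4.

y_0 = S_0(0) = a_0 = 2
y_1 = S_1(0) = a_1 = -3
y_2 = S_2(0) = a_2 = 0
y_3 = S_3(0) = a_3 = -4
y_4 = S_3(1) = 2
t_q=25/4 is in segment 2 (τ=1/4); S_2(τ)=-651/512

y_0=2 y_1=-3 y_2=0 y_3=-4 y_4=2
S(25/4) = -651/512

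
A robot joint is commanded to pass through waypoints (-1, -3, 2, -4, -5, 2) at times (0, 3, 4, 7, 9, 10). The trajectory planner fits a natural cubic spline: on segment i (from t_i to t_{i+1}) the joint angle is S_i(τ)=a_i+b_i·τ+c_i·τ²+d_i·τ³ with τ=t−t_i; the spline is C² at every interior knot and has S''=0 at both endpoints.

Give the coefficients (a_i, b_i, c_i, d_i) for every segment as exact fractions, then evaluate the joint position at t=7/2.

  seg 0: a=-1 b=-2471/774 c=0 d=1955/6966
  seg 1: a=-3 b=1697/387 c=1955/774 d=-493/258
  seg 2: a=2 b=2867/774 c=-1241/387 d=3031/6966
  seg 3: a=-4 b=-1466/387 c=61/86 d=1447/3096
  seg 4: a=-5 b=3605/774 c=1813/516 d=-1813/1548
S(7/2) = -2569/6192

Δ: Δ0=-2/3, Δ1=5, Δ2=-2, Δ3=-1/2, Δ4=7
row 1: diag=8, rhs=34; c'=1/8, d'=17/4
row 2: denom=8−1·1/8=63/8; d'=(-42−1·17/4)/(63/8)=-370/63
row 3: denom=10−3·8/21=62/7; d'=(9−3·-370/63)/(62/7)=559/186
row 4: denom=6−2·7/31=172/31; d'=(45−2·559/186)/(172/31)=1813/258
back: M4=1813/258
back: M3=559/186−7/31·1813/258=61/43
back: M2=-370/63−8/21·61/43=-2482/387
back: M1=17/4−1/8·-2482/387=1955/387
M: M0=0, M1=1955/387, M2=-2482/387, M3=61/43, M4=1813/258, M5=0
seg 0: a=-1, c=M0/2=0, d=(M1−M0)/(6·3)=1955/6966, b=Δ0−h0·(2M0+M1)/6=-2471/774
seg 1: a=-3, c=M1/2=1955/774, d=(M2−M1)/(6·1)=-493/258, b=Δ1−h1·(2M1+M2)/6=1697/387
seg 2: a=2, c=M2/2=-1241/387, d=(M3−M2)/(6·3)=3031/6966, b=Δ2−h2·(2M2+M3)/6=2867/774
seg 3: a=-4, c=M3/2=61/86, d=(M4−M3)/(6·2)=1447/3096, b=Δ3−h3·(2M3+M4)/6=-1466/387
seg 4: a=-5, c=M4/2=1813/516, d=(M5−M4)/(6·1)=-1813/1548, b=Δ4−h4·(2M4+M5)/6=3605/774
t_q=7/2 → seg 1, τ=1/2; S=-3+1697/387·τ+1955/774·τ²+-493/258·τ³=-2569/6192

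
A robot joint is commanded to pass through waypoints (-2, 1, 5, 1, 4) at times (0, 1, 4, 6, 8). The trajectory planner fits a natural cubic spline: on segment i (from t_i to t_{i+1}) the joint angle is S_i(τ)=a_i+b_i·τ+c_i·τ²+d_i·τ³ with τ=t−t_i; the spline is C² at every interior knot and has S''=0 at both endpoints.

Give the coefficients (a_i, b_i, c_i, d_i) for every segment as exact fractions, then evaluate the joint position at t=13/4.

Δ: Δ0=3, Δ1=4/3, Δ2=-2, Δ3=3/2
row 1: diag=8, rhs=-10; c'=3/8, d'=-5/4
row 2: denom=10−3·3/8=71/8; d'=(-20−3·-5/4)/(71/8)=-130/71
row 3: denom=8−2·16/71=536/71; d'=(21−2·-130/71)/(536/71)=1751/536
back: M3=1751/536
back: M2=-130/71−16/71·1751/536=-172/67
back: M1=-5/4−3/8·-172/67=-77/268
M: M0=0, M1=-77/268, M2=-172/67, M3=1751/536, M4=0
seg 0: a=-2, c=M0/2=0, d=(M1−M0)/(6·1)=-77/1608, b=Δ0−h0·(2M0+M1)/6=4901/1608
seg 1: a=1, c=M1/2=-77/536, d=(M2−M1)/(6·3)=-611/4824, b=Δ1−h1·(2M1+M2)/6=2335/804
seg 2: a=5, c=M2/2=-86/67, d=(M3−M2)/(6·2)=3127/6432, b=Δ2−h2·(2M2+M3)/6=-2215/1608
seg 3: a=1, c=M3/2=1751/1072, d=(M4−M3)/(6·2)=-1751/6432, b=Δ3−h3·(2M3+M4)/6=-545/804
t_q=13/4 → seg 1, τ=9/4; S=1+2335/804·τ+-77/536·τ²+-611/4824·τ³=184025/34304

  seg 0: a=-2 b=4901/1608 c=0 d=-77/1608
  seg 1: a=1 b=2335/804 c=-77/536 d=-611/4824
  seg 2: a=5 b=-2215/1608 c=-86/67 d=3127/6432
  seg 3: a=1 b=-545/804 c=1751/1072 d=-1751/6432
S(13/4) = 184025/34304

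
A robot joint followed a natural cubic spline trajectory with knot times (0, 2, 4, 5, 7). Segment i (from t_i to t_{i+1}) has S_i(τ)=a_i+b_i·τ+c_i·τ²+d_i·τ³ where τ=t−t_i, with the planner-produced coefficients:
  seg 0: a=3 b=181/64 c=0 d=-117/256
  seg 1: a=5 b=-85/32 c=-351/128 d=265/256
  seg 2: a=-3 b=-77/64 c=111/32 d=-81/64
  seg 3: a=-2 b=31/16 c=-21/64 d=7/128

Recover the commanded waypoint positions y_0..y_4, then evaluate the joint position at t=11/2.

y_0=3 y_1=5 y_2=-3 y_3=-2 y_4=1
S(11/2) = -1133/1024

y_0 = S_0(0) = a_0 = 3
y_1 = S_1(0) = a_1 = 5
y_2 = S_2(0) = a_2 = -3
y_3 = S_3(0) = a_3 = -2
y_4 = S_3(2) = 1
t_q=11/2 is in segment 3 (τ=1/2); S_3(τ)=-1133/1024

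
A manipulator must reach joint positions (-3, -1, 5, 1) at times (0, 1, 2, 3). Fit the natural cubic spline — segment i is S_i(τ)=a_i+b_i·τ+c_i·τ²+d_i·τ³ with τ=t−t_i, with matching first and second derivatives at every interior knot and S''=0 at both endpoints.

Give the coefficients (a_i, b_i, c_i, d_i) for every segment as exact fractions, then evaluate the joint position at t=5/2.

  seg 0: a=-3 b=4/15 c=0 d=26/15
  seg 1: a=-1 b=82/15 c=26/5 d=-14/3
  seg 2: a=5 b=28/15 c=-44/5 d=44/15
S(5/2) = 41/10

Δ: Δ0=2, Δ1=6, Δ2=-4
row 1: diag=4, rhs=24; c'=1/4, d'=6
row 2: denom=4−1·1/4=15/4; d'=(-60−1·6)/(15/4)=-88/5
back: M2=-88/5
back: M1=6−1/4·-88/5=52/5
M: M0=0, M1=52/5, M2=-88/5, M3=0
seg 0: a=-3, c=M0/2=0, d=(M1−M0)/(6·1)=26/15, b=Δ0−h0·(2M0+M1)/6=4/15
seg 1: a=-1, c=M1/2=26/5, d=(M2−M1)/(6·1)=-14/3, b=Δ1−h1·(2M1+M2)/6=82/15
seg 2: a=5, c=M2/2=-44/5, d=(M3−M2)/(6·1)=44/15, b=Δ2−h2·(2M2+M3)/6=28/15
t_q=5/2 → seg 2, τ=1/2; S=5+28/15·τ+-44/5·τ²+44/15·τ³=41/10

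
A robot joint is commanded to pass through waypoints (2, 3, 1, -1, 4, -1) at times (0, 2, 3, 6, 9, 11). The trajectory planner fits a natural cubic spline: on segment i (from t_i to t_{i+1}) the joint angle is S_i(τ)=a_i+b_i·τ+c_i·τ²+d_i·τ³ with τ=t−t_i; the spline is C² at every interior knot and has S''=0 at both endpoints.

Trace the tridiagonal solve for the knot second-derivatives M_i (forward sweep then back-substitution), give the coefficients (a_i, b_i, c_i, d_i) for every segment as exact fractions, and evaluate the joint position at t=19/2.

  seg 0: a=2 b=4273/3118 c=0 d=-1357/6236
  seg 1: a=3 b=-3869/3118 c=-4071/3118 d=852/1559
  seg 2: a=1 b=-6899/3118 c=1041/3118 d=2546/42093
  seg 3: a=-1 b=4439/3118 c=8215/9354 d=-11186/42093
  seg 4: a=4 b=-1503/3118 c=-4719/3118 d=1573/6236
S(19/2) = 170225/49888

Δ: Δ0=1/2, Δ1=-2, Δ2=-2/3, Δ3=5/3, Δ4=-5/2
row 1: diag=6, rhs=-15; c'=1/6, d'=-5/2
row 2: denom=8−1·1/6=47/6; d'=(8−1·-5/2)/(47/6)=63/47
row 3: denom=12−3·18/47=510/47; d'=(14−3·63/47)/(510/47)=469/510
row 4: denom=10−3·47/170=1559/170; d'=(-25−3·469/510)/(1559/170)=-4719/1559
back: M4=-4719/1559
back: M3=469/510−47/170·-4719/1559=8215/4677
back: M2=63/47−18/47·8215/4677=1041/1559
back: M1=-5/2−1/6·1041/1559=-4071/1559
M: M0=0, M1=-4071/1559, M2=1041/1559, M3=8215/4677, M4=-4719/1559, M5=0
seg 0: a=2, c=M0/2=0, d=(M1−M0)/(6·2)=-1357/6236, b=Δ0−h0·(2M0+M1)/6=4273/3118
seg 1: a=3, c=M1/2=-4071/3118, d=(M2−M1)/(6·1)=852/1559, b=Δ1−h1·(2M1+M2)/6=-3869/3118
seg 2: a=1, c=M2/2=1041/3118, d=(M3−M2)/(6·3)=2546/42093, b=Δ2−h2·(2M2+M3)/6=-6899/3118
seg 3: a=-1, c=M3/2=8215/9354, d=(M4−M3)/(6·3)=-11186/42093, b=Δ3−h3·(2M3+M4)/6=4439/3118
seg 4: a=4, c=M4/2=-4719/3118, d=(M5−M4)/(6·2)=1573/6236, b=Δ4−h4·(2M4+M5)/6=-1503/3118
t_q=19/2 → seg 4, τ=1/2; S=4+-1503/3118·τ+-4719/3118·τ²+1573/6236·τ³=170225/49888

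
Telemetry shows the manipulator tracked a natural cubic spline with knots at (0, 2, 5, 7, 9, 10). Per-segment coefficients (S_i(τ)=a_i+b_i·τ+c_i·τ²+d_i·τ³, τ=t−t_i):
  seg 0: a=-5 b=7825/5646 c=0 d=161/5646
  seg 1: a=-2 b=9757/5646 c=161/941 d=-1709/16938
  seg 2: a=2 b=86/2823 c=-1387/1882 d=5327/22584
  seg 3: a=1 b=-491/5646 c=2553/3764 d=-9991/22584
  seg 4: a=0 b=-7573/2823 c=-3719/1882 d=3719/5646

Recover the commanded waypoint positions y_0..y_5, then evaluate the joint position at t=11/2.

y_0 = S_0(0) = a_0 = -5
y_1 = S_1(0) = a_1 = -2
y_2 = S_2(0) = a_2 = 2
y_3 = S_3(0) = a_3 = 1
y_4 = S_4(0) = a_4 = 0
y_5 = S_4(1) = -4
t_q=11/2 is in segment 2 (τ=1/2); S_2(τ)=112045/60224

y_0=-5 y_1=-2 y_2=2 y_3=1 y_4=0 y_5=-4
S(11/2) = 112045/60224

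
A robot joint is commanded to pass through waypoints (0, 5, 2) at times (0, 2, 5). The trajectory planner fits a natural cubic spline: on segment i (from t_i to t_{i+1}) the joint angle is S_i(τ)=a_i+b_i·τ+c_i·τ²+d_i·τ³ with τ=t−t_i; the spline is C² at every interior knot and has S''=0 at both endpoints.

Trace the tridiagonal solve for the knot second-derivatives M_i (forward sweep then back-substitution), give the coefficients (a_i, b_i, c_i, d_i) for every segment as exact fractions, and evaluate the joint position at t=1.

  seg 0: a=0 b=16/5 c=0 d=-7/40
  seg 1: a=5 b=11/10 c=-21/20 d=7/60
S(1) = 121/40

Δ: Δ0=5/2, Δ1=-1
row 1: diag=10, rhs=-21; c'=3/10, d'=-21/10
back: M1=-21/10
M: M0=0, M1=-21/10, M2=0
seg 0: a=0, c=M0/2=0, d=(M1−M0)/(6·2)=-7/40, b=Δ0−h0·(2M0+M1)/6=16/5
seg 1: a=5, c=M1/2=-21/20, d=(M2−M1)/(6·3)=7/60, b=Δ1−h1·(2M1+M2)/6=11/10
t_q=1 → seg 0, τ=1; S=0+16/5·τ+0·τ²+-7/40·τ³=121/40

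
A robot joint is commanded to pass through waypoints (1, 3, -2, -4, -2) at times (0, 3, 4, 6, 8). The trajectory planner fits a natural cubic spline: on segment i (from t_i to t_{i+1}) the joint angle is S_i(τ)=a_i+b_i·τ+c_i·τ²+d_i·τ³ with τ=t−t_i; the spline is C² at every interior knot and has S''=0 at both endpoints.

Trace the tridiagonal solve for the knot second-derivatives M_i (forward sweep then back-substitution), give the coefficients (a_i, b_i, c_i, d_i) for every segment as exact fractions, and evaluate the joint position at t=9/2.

Δ: Δ0=2/3, Δ1=-5, Δ2=-1, Δ3=1
row 1: diag=8, rhs=-34; c'=1/8, d'=-17/4
row 2: denom=6−1·1/8=47/8; d'=(24−1·-17/4)/(47/8)=226/47
row 3: denom=8−2·16/47=344/47; d'=(12−2·226/47)/(344/47)=14/43
back: M3=14/43
back: M2=226/47−16/47·14/43=202/43
back: M1=-17/4−1/8·202/43=-208/43
M: M0=0, M1=-208/43, M2=202/43, M3=14/43, M4=0
seg 0: a=1, c=M0/2=0, d=(M1−M0)/(6·3)=-104/387, b=Δ0−h0·(2M0+M1)/6=398/129
seg 1: a=3, c=M1/2=-104/43, d=(M2−M1)/(6·1)=205/129, b=Δ1−h1·(2M1+M2)/6=-538/129
seg 2: a=-2, c=M2/2=101/43, d=(M3−M2)/(6·2)=-47/129, b=Δ2−h2·(2M2+M3)/6=-547/129
seg 3: a=-4, c=M3/2=7/43, d=(M4−M3)/(6·2)=-7/258, b=Δ3−h3·(2M3+M4)/6=101/129
t_q=9/2 → seg 2, τ=1/2; S=-2+-547/129·τ+101/43·τ²+-47/129·τ³=-1231/344

  seg 0: a=1 b=398/129 c=0 d=-104/387
  seg 1: a=3 b=-538/129 c=-104/43 d=205/129
  seg 2: a=-2 b=-547/129 c=101/43 d=-47/129
  seg 3: a=-4 b=101/129 c=7/43 d=-7/258
S(9/2) = -1231/344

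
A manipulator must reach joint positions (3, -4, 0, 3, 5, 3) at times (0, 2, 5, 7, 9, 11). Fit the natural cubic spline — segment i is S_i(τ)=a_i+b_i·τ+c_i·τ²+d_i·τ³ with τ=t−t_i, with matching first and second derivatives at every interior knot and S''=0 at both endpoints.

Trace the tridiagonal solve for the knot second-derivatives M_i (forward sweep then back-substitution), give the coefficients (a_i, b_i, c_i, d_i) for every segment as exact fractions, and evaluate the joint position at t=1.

  seg 0: a=3 b=-35131/7710 c=0 d=4073/15420
  seg 1: a=-4 b=-10693/7710 c=4073/2570 d=-2614/11565
  seg 2: a=0 b=15569/7710 c=-231/514 d=1463/15420
  seg 3: a=3 b=10487/7710 c=154/1285 d=-925/6168
  seg 4: a=5 b=154/3855 c=-4009/5140 d=4009/30840
S(1) = -6643/5140

Δ: Δ0=-7/2, Δ1=4/3, Δ2=3/2, Δ3=1, Δ4=-1
row 1: diag=10, rhs=29; c'=3/10, d'=29/10
row 2: denom=10−3·3/10=91/10; d'=(1−3·29/10)/(91/10)=-11/13
row 3: denom=8−2·20/91=688/91; d'=(-3−2·-11/13)/(688/91)=-119/688
row 4: denom=8−2·91/344=1285/172; d'=(-12−2·-119/688)/(1285/172)=-4009/2570
back: M4=-4009/2570
back: M3=-119/688−91/344·-4009/2570=308/1285
back: M2=-11/13−20/91·308/1285=-231/257
back: M1=29/10−3/10·-231/257=4073/1285
M: M0=0, M1=4073/1285, M2=-231/257, M3=308/1285, M4=-4009/2570, M5=0
seg 0: a=3, c=M0/2=0, d=(M1−M0)/(6·2)=4073/15420, b=Δ0−h0·(2M0+M1)/6=-35131/7710
seg 1: a=-4, c=M1/2=4073/2570, d=(M2−M1)/(6·3)=-2614/11565, b=Δ1−h1·(2M1+M2)/6=-10693/7710
seg 2: a=0, c=M2/2=-231/514, d=(M3−M2)/(6·2)=1463/15420, b=Δ2−h2·(2M2+M3)/6=15569/7710
seg 3: a=3, c=M3/2=154/1285, d=(M4−M3)/(6·2)=-925/6168, b=Δ3−h3·(2M3+M4)/6=10487/7710
seg 4: a=5, c=M4/2=-4009/5140, d=(M5−M4)/(6·2)=4009/30840, b=Δ4−h4·(2M4+M5)/6=154/3855
t_q=1 → seg 0, τ=1; S=3+-35131/7710·τ+0·τ²+4073/15420·τ³=-6643/5140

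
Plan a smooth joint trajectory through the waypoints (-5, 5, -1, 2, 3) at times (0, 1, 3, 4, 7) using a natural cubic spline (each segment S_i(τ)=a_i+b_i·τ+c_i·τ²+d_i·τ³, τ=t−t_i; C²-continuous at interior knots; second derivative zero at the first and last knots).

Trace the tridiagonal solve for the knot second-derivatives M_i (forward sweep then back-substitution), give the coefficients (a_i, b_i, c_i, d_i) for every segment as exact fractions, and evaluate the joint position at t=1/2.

  seg 0: a=-5 b=9637/750 c=0 d=-2137/750
  seg 1: a=5 b=1613/375 c=-2137/250 d=3673/1500
  seg 2: a=-1 b=-38/75 c=768/125 d=-989/375
  seg 3: a=2 b=1451/375 c=-221/125 d=221/1125
S(1/2) = 2137/2000

Δ: Δ0=10, Δ1=-3, Δ2=3, Δ3=1/3
row 1: diag=6, rhs=-78; c'=1/3, d'=-13
row 2: denom=6−2·1/3=16/3; d'=(36−2·-13)/(16/3)=93/8
row 3: denom=8−1·3/16=125/16; d'=(-16−1·93/8)/(125/16)=-442/125
back: M3=-442/125
back: M2=93/8−3/16·-442/125=1536/125
back: M1=-13−1/3·1536/125=-2137/125
M: M0=0, M1=-2137/125, M2=1536/125, M3=-442/125, M4=0
seg 0: a=-5, c=M0/2=0, d=(M1−M0)/(6·1)=-2137/750, b=Δ0−h0·(2M0+M1)/6=9637/750
seg 1: a=5, c=M1/2=-2137/250, d=(M2−M1)/(6·2)=3673/1500, b=Δ1−h1·(2M1+M2)/6=1613/375
seg 2: a=-1, c=M2/2=768/125, d=(M3−M2)/(6·1)=-989/375, b=Δ2−h2·(2M2+M3)/6=-38/75
seg 3: a=2, c=M3/2=-221/125, d=(M4−M3)/(6·3)=221/1125, b=Δ3−h3·(2M3+M4)/6=1451/375
t_q=1/2 → seg 0, τ=1/2; S=-5+9637/750·τ+0·τ²+-2137/750·τ³=2137/2000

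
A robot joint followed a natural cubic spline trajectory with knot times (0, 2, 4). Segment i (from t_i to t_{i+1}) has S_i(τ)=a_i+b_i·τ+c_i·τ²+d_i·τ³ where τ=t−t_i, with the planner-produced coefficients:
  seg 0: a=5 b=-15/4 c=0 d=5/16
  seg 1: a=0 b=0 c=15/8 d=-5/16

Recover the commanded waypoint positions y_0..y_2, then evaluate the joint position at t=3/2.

y_0=5 y_1=0 y_2=5
S(3/2) = 55/128

y_0 = S_0(0) = a_0 = 5
y_1 = S_1(0) = a_1 = 0
y_2 = S_1(2) = 5
t_q=3/2 is in segment 0 (τ=3/2); S_0(τ)=55/128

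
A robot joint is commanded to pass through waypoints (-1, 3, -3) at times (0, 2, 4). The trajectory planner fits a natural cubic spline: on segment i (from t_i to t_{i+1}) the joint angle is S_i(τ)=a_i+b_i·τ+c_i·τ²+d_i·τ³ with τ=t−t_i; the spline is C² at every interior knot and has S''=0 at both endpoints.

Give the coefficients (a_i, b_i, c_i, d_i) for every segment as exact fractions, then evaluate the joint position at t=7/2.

Δ: Δ0=2, Δ1=-3
row 1: diag=8, rhs=-30; c'=1/4, d'=-15/4
back: M1=-15/4
M: M0=0, M1=-15/4, M2=0
seg 0: a=-1, c=M0/2=0, d=(M1−M0)/(6·2)=-5/16, b=Δ0−h0·(2M0+M1)/6=13/4
seg 1: a=3, c=M1/2=-15/8, d=(M2−M1)/(6·2)=5/16, b=Δ1−h1·(2M1+M2)/6=-1/2
t_q=7/2 → seg 1, τ=3/2; S=3+-1/2·τ+-15/8·τ²+5/16·τ³=-117/128

  seg 0: a=-1 b=13/4 c=0 d=-5/16
  seg 1: a=3 b=-1/2 c=-15/8 d=5/16
S(7/2) = -117/128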